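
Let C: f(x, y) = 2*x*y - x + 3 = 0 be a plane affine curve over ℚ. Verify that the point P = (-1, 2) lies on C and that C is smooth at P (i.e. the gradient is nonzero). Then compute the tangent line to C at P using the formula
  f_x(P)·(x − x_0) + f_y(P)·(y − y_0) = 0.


Tangent line at P: 3*x - 2*y + 7 = 0.

Step 1: f(-1, 2) = 0, so P lies on C.
Step 2: partial derivatives
  f_x(x, y) = 2*y - 1, f_y(x, y) = 2*x.
  f_x(P) = 3, f_y(P) = -2 (gradient nonzero, so P is smooth).
Step 3: tangent line at P: 3·(x − -1) + -2·(y − 2) = 0.
Expanding: 3*x - 2*y + 7 = 0.


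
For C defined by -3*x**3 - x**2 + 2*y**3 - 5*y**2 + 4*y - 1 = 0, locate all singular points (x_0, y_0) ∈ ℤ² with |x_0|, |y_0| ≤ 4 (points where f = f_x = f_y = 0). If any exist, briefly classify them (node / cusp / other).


Singular points: {(0, 1)}; classification: node.

Compute partial derivatives:
  f_x = -9*x**2 - 2*x.
  f_y = 6*y**2 - 10*y + 4.
Scan x_0 ∈ {−4, ..., 4}. For each x_0, f_y(x_0, y) is a polynomial in y; find its integer roots y ∈ {−4, ..., 4}, then test f_x and f at those candidates.
  x = -4: f_y(-4, y) = 6*y**2 - 10*y + 4; vanishes at y ∈ {1}. (-4, 1): f_x = -136 ≠ 0.
  x = -3: f_y(-3, y) = 6*y**2 - 10*y + 4; vanishes at y ∈ {1}. (-3, 1): f_x = -75 ≠ 0.
  x = -2: f_y(-2, y) = 6*y**2 - 10*y + 4; vanishes at y ∈ {1}. (-2, 1): f_x = -32 ≠ 0.
  x = -1: f_y(-1, y) = 6*y**2 - 10*y + 4; vanishes at y ∈ {1}. (-1, 1): f_x = -7 ≠ 0.
  x = 0: f_y(0, y) = 6*y**2 - 10*y + 4; vanishes at y ∈ {1}. (0, 1): f_x = 0, f = 0 — SINGULAR.
  x = 1: f_y(1, y) = 6*y**2 - 10*y + 4; vanishes at y ∈ {1}. (1, 1): f_x = -11 ≠ 0.
  x = 2: f_y(2, y) = 6*y**2 - 10*y + 4; vanishes at y ∈ {1}. (2, 1): f_x = -40 ≠ 0.
  x = 3: f_y(3, y) = 6*y**2 - 10*y + 4; vanishes at y ∈ {1}. (3, 1): f_x = -87 ≠ 0.
  x = 4: f_y(4, y) = 6*y**2 - 10*y + 4; vanishes at y ∈ {1}. (4, 1): f_x = -152 ≠ 0.
Only singular point on the grid: (0, 1).
Classify: substitute x = 0 + u, y = 1 + v and expand: f = -3*u**3 - u**2 + 2*v**3 + v**2.
No constant or linear terms (consistent with a singular point). Quadratic part: -u**2 + v**2. Cubic part: -3*u**3 + 2*v**3.
The quadratic part v**2 - u**2 = (v − u)(v + u) splits into two distinct linear factors, so there are two distinct tangent lines y − 1 = ±(x − 0) — this is a node (ordinary double point).
Classification: node.


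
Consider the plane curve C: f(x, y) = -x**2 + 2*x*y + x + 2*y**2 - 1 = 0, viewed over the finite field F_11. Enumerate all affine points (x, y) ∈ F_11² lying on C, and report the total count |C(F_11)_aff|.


Affine F_11-points: {(1, 2), (1, 8), (3, 9), (3, 10), (4, 2), (4, 5), (5, 8), (5, 9), (7, 5), (7, 10)}; count = 10.

For each of the 121 pairs (x, y) ∈ F_11², evaluate f(x, y) mod 11. Record the zeros.
  x = 0: [0↦10, 1↦1, 2↦7, 3↦6, 4↦9, 5↦5, 6↦5, 7↦9, 8↦6, 9↦7, 10↦1]  zeros at y ∈ ∅
  x = 1: [0↦10, 1↦3, 2↦0, 3↦1, 4↦6, 5↦4, 6↦6, 7↦1, 8↦0, 9↦3, 10↦10]  zeros at y ∈ {2, 8}
  x = 2: [0↦8, 1↦3, 2↦2, 3↦5, 4↦1, 5↦1, 6↦5, 7↦2, 8↦3, 9↦8, 10↦6]  zeros at y ∈ ∅
  x = 3: [0↦4, 1↦1, 2↦2, 3↦7, 4↦5, 5↦7, 6↦2, 7↦1, 8↦4, 9↦0, 10↦0]  zeros at y ∈ {9, 10}
  x = 4: [0↦9, 1↦8, 2↦0, 3↦7, 4↦7, 5↦0, 6↦8, 7↦9, 8↦3, 9↦1, 10↦3]  zeros at y ∈ {2, 5}
  x = 5: [0↦1, 1↦2, 2↦7, 3↦5, 4↦7, 5↦2, 6↦1, 7↦4, 8↦0, 9↦0, 10↦4]  zeros at y ∈ {8, 9}
  x = 6: [0↦2, 1↦5, 2↦1, 3↦1, 4↦5, 5↦2, 6↦3, 7↦8, 8↦6, 9↦8, 10↦3]  zeros at y ∈ ∅
  x = 7: [0↦1, 1↦6, 2↦4, 3↦6, 4↦1, 5↦0, 6↦3, 7↦10, 8↦10, 9↦3, 10↦0]  zeros at y ∈ {5, 10}
  x = 8: [0↦9, 1↦5, 2↦5, 3↦9, 4↦6, 5↦7, 6↦1, 7↦10, 8↦1, 9↦7, 10↦6]  zeros at y ∈ ∅
  x = 9: [0↦4, 1↦2, 2↦4, 3↦10, 4↦9, 5↦1, 6↦8, 7↦8, 8↦1, 9↦9, 10↦10]  zeros at y ∈ ∅
  x = 10: [0↦8, 1↦8, 2↦1, 3↦9, 4↦10, 5↦4, 6↦2, 7↦4, 8↦10, 9↦9, 10↦1]  zeros at y ∈ ∅
Collecting zeros: affine points = {(1, 2), (1, 8), (3, 9), (3, 10), (4, 2), (4, 5), (5, 8), (5, 9), (7, 5), (7, 10)}.
Total count |C(F_11)_aff| = 10.


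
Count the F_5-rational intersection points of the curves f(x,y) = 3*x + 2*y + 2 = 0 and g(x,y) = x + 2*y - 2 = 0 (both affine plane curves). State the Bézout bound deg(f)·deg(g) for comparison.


Common zeros: {(3, 2)}; count = 1; Bézout bound = 1.

deg(f) = 1, deg(g) = 1, so Bézout bound = 1.
Scan x ∈ F_5. For each x, list the y ∈ F_5 with f(x, y) ≡ 0 and those with g(x, y) ≡ 0 (mod 5); the common zeros in that column are the intersection.
  x = 0: f ≡ 0 at y ∈ {4}; g ≡ 0 at y ∈ {1}; common: ∅.
  x = 1: f ≡ 0 at y ∈ {0}; g ≡ 0 at y ∈ {3}; common: ∅.
  x = 2: f ≡ 0 at y ∈ {1}; g ≡ 0 at y ∈ {0}; common: ∅.
  x = 3: f ≡ 0 at y ∈ {2}; g ≡ 0 at y ∈ {2}; common: {2}.
  x = 4: f ≡ 0 at y ∈ {3}; g ≡ 0 at y ∈ {4}; common: ∅.
Collecting: common zeros = {(3, 2)}, so the count is 1.
Comparison with the Bézout bound: 1 ≤ 1 = deg(f)·deg(g), as expected for curves with no common component (the bound is attained).


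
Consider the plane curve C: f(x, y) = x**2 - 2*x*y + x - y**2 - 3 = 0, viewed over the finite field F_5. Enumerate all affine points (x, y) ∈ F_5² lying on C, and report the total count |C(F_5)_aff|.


Affine F_5-points: {(1, 4)}; count = 1.

For each of the 25 pairs (x, y) ∈ F_5², evaluate f(x, y) mod 5. Record the zeros.
  x = 0: [0↦2, 1↦1, 2↦3, 3↦3, 4↦1]  zeros at y ∈ ∅
  x = 1: [0↦4, 1↦1, 2↦1, 3↦4, 4↦0]  zeros at y ∈ {4}
  x = 2: [0↦3, 1↦3, 2↦1, 3↦2, 4↦1]  zeros at y ∈ ∅
  x = 3: [0↦4, 1↦2, 2↦3, 3↦2, 4↦4]  zeros at y ∈ ∅
  x = 4: [0↦2, 1↦3, 2↦2, 3↦4, 4↦4]  zeros at y ∈ ∅
Collecting zeros: affine points = {(1, 4)}.
Total count |C(F_5)_aff| = 1.


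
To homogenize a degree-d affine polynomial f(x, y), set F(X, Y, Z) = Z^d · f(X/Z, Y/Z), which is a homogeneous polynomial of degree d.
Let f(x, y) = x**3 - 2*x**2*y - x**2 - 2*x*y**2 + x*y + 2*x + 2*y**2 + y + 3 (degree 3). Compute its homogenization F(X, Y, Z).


F(X, Y, Z) = X**3 - 2*X**2*Y - X**2*Z - 2*X*Y**2 + X*Y*Z + 2*X*Z**2 + 2*Y**2*Z + Y*Z**2 + 3*Z**3

deg(f) = 3.
Substitute x = X/Z, y = Y/Z into f, then multiply by Z^3.
  monomial 1·x^3·y^0 ↦ 1·X^3·Y^0·Z^0.
  monomial -2·x^2·y^1 ↦ -2·X^2·Y^1·Z^0.
  monomial -1·x^2·y^0 ↦ -1·X^2·Y^0·Z^1.
  monomial -2·x^1·y^2 ↦ -2·X^1·Y^2·Z^0.
  monomial 1·x^1·y^1 ↦ 1·X^1·Y^1·Z^1.
  monomial 2·x^1·y^0 ↦ 2·X^1·Y^0·Z^2.
  monomial 2·x^0·y^2 ↦ 2·X^0·Y^2·Z^1.
  monomial 1·x^0·y^1 ↦ 1·X^0·Y^1·Z^2.
  monomial 3·x^0·y^0 ↦ 3·X^0·Y^0·Z^3.
Collecting: F(X, Y, Z) = X**3 - 2*X**2*Y - X**2*Z - 2*X*Y**2 + X*Y*Z + 2*X*Z**2 + 2*Y**2*Z + Y*Z**2 + 3*Z**3.


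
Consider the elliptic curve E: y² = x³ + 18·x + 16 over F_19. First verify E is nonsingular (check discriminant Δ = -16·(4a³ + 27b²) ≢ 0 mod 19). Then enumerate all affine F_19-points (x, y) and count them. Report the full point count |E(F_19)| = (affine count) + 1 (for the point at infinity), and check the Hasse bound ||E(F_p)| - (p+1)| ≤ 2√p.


Affine points = {(0, 4), (0, 15), (1, 4), (1, 15), (4, 0), (6, 6), (6, 13), (8, 8), (8, 11), (11, 5), (11, 14), (16, 7), (16, 12), (18, 4), (18, 15)}; affine count = 15; |E(F_19)| = 16.

Discriminant check: Δ ∝ 4a³ + 27b² = 4·18³ + 27·16² = 4·5832 + 27·256 ≡ 11 (mod 19). Nonzero ⇒ E is nonsingular.
For each x ∈ F_19, compute rhs = x³ + 18·x + 16 mod 19, then count y ∈ F_19 with y² ≡ rhs.
  x = 0: rhs = 16, matching y values: 4, 15 (2 points).
  x = 1: rhs = 16, matching y values: 4, 15 (2 points).
  x = 2: rhs = 3, matching y values: none (0 points).
  x = 3: rhs = 2, matching y values: none (0 points).
  x = 4: rhs = 0, matching y values: 0 (1 points).
  x = 5: rhs = 3, matching y values: none (0 points).
  x = 6: rhs = 17, matching y values: 6, 13 (2 points).
  x = 7: rhs = 10, matching y values: none (0 points).
  x = 8: rhs = 7, matching y values: 8, 11 (2 points).
  x = 9: rhs = 14, matching y values: none (0 points).
  x = 10: rhs = 18, matching y values: none (0 points).
  x = 11: rhs = 6, matching y values: 5, 14 (2 points).
  x = 12: rhs = 3, matching y values: none (0 points).
  x = 13: rhs = 15, matching y values: none (0 points).
  x = 14: rhs = 10, matching y values: none (0 points).
  x = 15: rhs = 13, matching y values: none (0 points).
  x = 16: rhs = 11, matching y values: 7, 12 (2 points).
  x = 17: rhs = 10, matching y values: none (0 points).
  x = 18: rhs = 16, matching y values: 4, 15 (2 points).
Total affine count: 15.
Full point count |E(F_19)| = 15 + 1 = 16.
Hasse bound: |16 − (19+1)| = |-4| = 4 ≤ 2√19 ≈ 8.7178 ✓.


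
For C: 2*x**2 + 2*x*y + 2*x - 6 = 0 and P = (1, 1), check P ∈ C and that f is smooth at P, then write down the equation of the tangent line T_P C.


Tangent line at P: 8*x + 2*y - 10 = 0.

Step 1: f(1, 1) = 0, so P lies on C.
Step 2: partial derivatives
  f_x(x, y) = 4*x + 2*y + 2, f_y(x, y) = 2*x.
  f_x(P) = 8, f_y(P) = 2 (gradient nonzero, so P is smooth).
Step 3: tangent line at P: 8·(x − 1) + 2·(y − 1) = 0.
Expanding: 8*x + 2*y - 10 = 0.


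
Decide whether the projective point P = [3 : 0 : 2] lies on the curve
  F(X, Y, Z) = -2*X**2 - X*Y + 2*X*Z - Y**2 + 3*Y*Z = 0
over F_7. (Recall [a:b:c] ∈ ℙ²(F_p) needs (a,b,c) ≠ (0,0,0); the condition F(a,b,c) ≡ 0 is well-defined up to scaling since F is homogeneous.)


F(3,0,2) ≡ 1 (mod 7); P is NOT on the curve.

Evaluate F(3, 0, 2) term-by-term (mod 7).
  -2*X**2 ↦ -2·9·1·1 = -18
  -X*Y ↦ -1·3·0·1 = 0
  2*X*Z ↦ 2·3·1·2 = 12
  -Y**2 ↦ -1·1·0·1 = 0
  3*Y*Z ↦ 3·1·0·2 = 0
Sum: F(3, 0, 2) = (-18) + (0) + (12) + (0) + (0) = -6.
Reducing mod 7: -6 ≡ 1 (mod 7).
Since F(a, b, c) ≡ 1 ≠ 0 (mod 7), P does NOT lie on the curve.


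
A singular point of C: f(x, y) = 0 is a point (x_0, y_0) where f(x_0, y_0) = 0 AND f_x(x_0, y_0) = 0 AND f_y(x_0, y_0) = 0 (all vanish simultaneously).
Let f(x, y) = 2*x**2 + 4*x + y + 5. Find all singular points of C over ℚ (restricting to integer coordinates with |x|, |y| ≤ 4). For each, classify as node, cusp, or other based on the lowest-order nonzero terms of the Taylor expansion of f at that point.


No singular points in the scanned grid; C is smooth there.

Compute partial derivatives:
  f_x = 4*x + 4.
  f_y = 1.
f_y = 1 is a nonzero constant, so f_y never vanishes: no point (x, y) can satisfy f = f_x = f_y = 0. In particular no (x, y) ∈ {−4, ..., 4}² is singular; the curve is smooth.


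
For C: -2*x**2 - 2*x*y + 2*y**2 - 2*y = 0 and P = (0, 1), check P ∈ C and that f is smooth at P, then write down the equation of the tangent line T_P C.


Tangent line at P: -2*x + 2*y - 2 = 0.

Step 1: f(0, 1) = 0, so P lies on C.
Step 2: partial derivatives
  f_x(x, y) = -4*x - 2*y, f_y(x, y) = -2*x + 4*y - 2.
  f_x(P) = -2, f_y(P) = 2 (gradient nonzero, so P is smooth).
Step 3: tangent line at P: -2·(x − 0) + 2·(y − 1) = 0.
Expanding: -2*x + 2*y - 2 = 0.


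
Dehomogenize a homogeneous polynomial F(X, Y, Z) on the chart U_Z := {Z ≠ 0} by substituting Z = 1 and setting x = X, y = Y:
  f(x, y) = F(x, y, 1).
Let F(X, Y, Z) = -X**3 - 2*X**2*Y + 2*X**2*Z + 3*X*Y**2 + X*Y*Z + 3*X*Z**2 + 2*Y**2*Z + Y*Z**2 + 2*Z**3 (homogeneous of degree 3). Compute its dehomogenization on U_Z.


f(x, y) = -x**3 - 2*x**2*y + 2*x**2 + 3*x*y**2 + x*y + 3*x + 2*y**2 + y + 2

On U_Z we set Z = 1. Each monomial c·X^i·Y^j·Z^k in F becomes c·x^i·y^j·1^k = c·x^i·y^j.
Substituting Z = 1: F(X, Y, 1) = -x**3 - 2*x**2*y + 2*x**2 + 3*x*y**2 + x*y + 3*x + 2*y**2 + y + 2.
Note: deg(f) ≤ deg(F) = 3; strict inequality happens when F is divisible by Z (lost terms).


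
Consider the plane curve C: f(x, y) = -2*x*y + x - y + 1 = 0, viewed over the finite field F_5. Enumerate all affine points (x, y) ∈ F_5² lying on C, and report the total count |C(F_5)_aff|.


Affine F_5-points: {(0, 1), (1, 4), (3, 2), (4, 0)}; count = 4.

For each of the 25 pairs (x, y) ∈ F_5², evaluate f(x, y) mod 5. Record the zeros.
  x = 0: [0↦1, 1↦0, 2↦4, 3↦3, 4↦2]  zeros at y ∈ {1}
  x = 1: [0↦2, 1↦4, 2↦1, 3↦3, 4↦0]  zeros at y ∈ {4}
  x = 2: [0↦3, 1↦3, 2↦3, 3↦3, 4↦3]  zeros at y ∈ ∅
  x = 3: [0↦4, 1↦2, 2↦0, 3↦3, 4↦1]  zeros at y ∈ {2}
  x = 4: [0↦0, 1↦1, 2↦2, 3↦3, 4↦4]  zeros at y ∈ {0}
Collecting zeros: affine points = {(0, 1), (1, 4), (3, 2), (4, 0)}.
Total count |C(F_5)_aff| = 4.


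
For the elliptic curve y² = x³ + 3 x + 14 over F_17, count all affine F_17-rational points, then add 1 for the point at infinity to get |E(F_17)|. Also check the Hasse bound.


Affine points = {(1, 1), (1, 16), (3, 4), (3, 13), (5, 1), (5, 16), (7, 2), (7, 15), (11, 1), (11, 16), (15, 0)}; affine count = 11; |E(F_17)| = 12.

Discriminant check: Δ ∝ 4a³ + 27b² = 4·3³ + 27·14² = 4·27 + 27·196 ≡ 11 (mod 17). Nonzero ⇒ E is nonsingular.
For each x ∈ F_17, compute rhs = x³ + 3·x + 14 mod 17, then count y ∈ F_17 with y² ≡ rhs.
  x = 0: rhs = 14, matching y values: none (0 points).
  x = 1: rhs = 1, matching y values: 1, 16 (2 points).
  x = 2: rhs = 11, matching y values: none (0 points).
  x = 3: rhs = 16, matching y values: 4, 13 (2 points).
  x = 4: rhs = 5, matching y values: none (0 points).
  x = 5: rhs = 1, matching y values: 1, 16 (2 points).
  x = 6: rhs = 10, matching y values: none (0 points).
  x = 7: rhs = 4, matching y values: 2, 15 (2 points).
  x = 8: rhs = 6, matching y values: none (0 points).
  x = 9: rhs = 5, matching y values: none (0 points).
  x = 10: rhs = 7, matching y values: none (0 points).
  x = 11: rhs = 1, matching y values: 1, 16 (2 points).
  x = 12: rhs = 10, matching y values: none (0 points).
  x = 13: rhs = 6, matching y values: none (0 points).
  x = 14: rhs = 12, matching y values: none (0 points).
  x = 15: rhs = 0, matching y values: 0 (1 points).
  x = 16: rhs = 10, matching y values: none (0 points).
Total affine count: 11.
Full point count |E(F_17)| = 11 + 1 = 12.
Hasse bound: |12 − (17+1)| = |-6| = 6 ≤ 2√17 ≈ 8.2462 ✓.


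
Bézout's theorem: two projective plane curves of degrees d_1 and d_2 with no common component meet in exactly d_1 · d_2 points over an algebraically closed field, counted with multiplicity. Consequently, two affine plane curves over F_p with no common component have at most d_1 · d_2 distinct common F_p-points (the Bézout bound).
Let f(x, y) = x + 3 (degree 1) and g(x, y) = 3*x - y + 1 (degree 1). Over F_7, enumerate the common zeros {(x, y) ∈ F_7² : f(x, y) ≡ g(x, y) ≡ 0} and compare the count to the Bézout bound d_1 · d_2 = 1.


Common zeros: {(4, 6)}; count = 1; Bézout bound = 1.

deg(f) = 1, deg(g) = 1, so Bézout bound = 1.
Scan x ∈ F_7. For each x, list the y ∈ F_7 with f(x, y) ≡ 0 and those with g(x, y) ≡ 0 (mod 7); the common zeros in that column are the intersection.
  x = 0: f ≡ 0 at y ∈ ∅; g ≡ 0 at y ∈ {1}; common: ∅.
  x = 1: f ≡ 0 at y ∈ ∅; g ≡ 0 at y ∈ {4}; common: ∅.
  x = 2: f ≡ 0 at y ∈ ∅; g ≡ 0 at y ∈ {0}; common: ∅.
  x = 3: f ≡ 0 at y ∈ ∅; g ≡ 0 at y ∈ {3}; common: ∅.
  x = 4: f ≡ 0 at y ∈ {0, 1, 2, 3, 4, 5, 6}; g ≡ 0 at y ∈ {6}; common: {6}.
  x = 5: f ≡ 0 at y ∈ ∅; g ≡ 0 at y ∈ {2}; common: ∅.
  x = 6: f ≡ 0 at y ∈ ∅; g ≡ 0 at y ∈ {5}; common: ∅.
Collecting: common zeros = {(4, 6)}, so the count is 1.
Comparison with the Bézout bound: 1 ≤ 1 = deg(f)·deg(g), as expected for curves with no common component (the bound is attained).


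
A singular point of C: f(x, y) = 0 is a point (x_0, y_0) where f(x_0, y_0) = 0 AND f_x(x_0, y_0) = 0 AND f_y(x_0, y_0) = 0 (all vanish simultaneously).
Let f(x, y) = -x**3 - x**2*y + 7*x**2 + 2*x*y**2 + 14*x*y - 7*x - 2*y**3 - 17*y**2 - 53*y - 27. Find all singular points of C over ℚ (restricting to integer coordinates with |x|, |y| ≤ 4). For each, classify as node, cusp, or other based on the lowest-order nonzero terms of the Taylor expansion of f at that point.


Singular points: {(3, -2)}; classification: cusp.

Compute partial derivatives:
  f_x = -3*x**2 - 2*x*y + 14*x + 2*y**2 + 14*y - 7.
  f_y = -x**2 + 4*x*y + 14*x - 6*y**2 - 34*y - 53.
Scan x_0 ∈ {−4, ..., 4}. For each x_0, f_y(x_0, y) is a polynomial in y; find its integer roots y ∈ {−4, ..., 4}, then test f_x and f at those candidates.
  x = -4: f_y(-4, y) = -6*y**2 - 50*y - 125; no integer root y with |y| ≤ 4.
  x = -3: f_y(-3, y) = -6*y**2 - 46*y - 104; no integer root y with |y| ≤ 4.
  x = -2: f_y(-2, y) = -6*y**2 - 42*y - 85; no integer root y with |y| ≤ 4.
  x = -1: f_y(-1, y) = -6*y**2 - 38*y - 68; no integer root y with |y| ≤ 4.
  x = 0: f_y(0, y) = -6*y**2 - 34*y - 53; no integer root y with |y| ≤ 4.
  x = 1: f_y(1, y) = -6*y**2 - 30*y - 40; no integer root y with |y| ≤ 4.
  x = 2: f_y(2, y) = -6*y**2 - 26*y - 29; no integer root y with |y| ≤ 4.
  x = 3: f_y(3, y) = -6*y**2 - 22*y - 20; vanishes at y ∈ {-2}. (3, -2): f_x = 0, f = 0 — SINGULAR.
  x = 4: f_y(4, y) = -6*y**2 - 18*y - 13; no integer root y with |y| ≤ 4.
Only singular point on the grid: (3, -2).
Classify: substitute x = 3 + u, y = -2 + v and expand: f = -u**3 - u**2*v + 2*u*v**2 - 2*v**3 + v**2.
No constant or linear terms (consistent with a singular point). Quadratic part: v**2. Cubic part: -u**3 - u**2*v + 2*u*v**2 - 2*v**3.
The quadratic part v**2 is a perfect square, so there is a single (double) tangent line v = 0, i.e. y = -2. Restricting the cubic part to that line (v = 0) leaves -u**3 ≠ 0, so f is not divisible by v and the branch is v² ≈ u**3 to lowest order — this is a cusp.
Classification: cusp.


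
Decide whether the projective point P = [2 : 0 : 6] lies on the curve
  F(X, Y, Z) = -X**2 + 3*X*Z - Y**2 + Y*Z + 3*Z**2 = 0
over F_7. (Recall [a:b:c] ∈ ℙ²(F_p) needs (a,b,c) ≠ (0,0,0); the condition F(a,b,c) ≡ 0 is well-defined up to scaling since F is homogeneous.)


F(2,0,6) ≡ 0 (mod 7); P is on the curve.

Evaluate F(2, 0, 6) term-by-term (mod 7).
  -X**2 ↦ -1·4·1·1 = -4
  3*X*Z ↦ 3·2·1·6 = 36
  -Y**2 ↦ -1·1·0·1 = 0
  Y*Z ↦ 1·1·0·6 = 0
  3*Z**2 ↦ 3·1·1·36 = 108
Sum: F(2, 0, 6) = (-4) + (36) + (0) + (0) + (108) = 140.
Reducing mod 7: 140 ≡ 0 (mod 7).
Since F(a, b, c) ≡ 0 (mod 7), P lies on the curve.


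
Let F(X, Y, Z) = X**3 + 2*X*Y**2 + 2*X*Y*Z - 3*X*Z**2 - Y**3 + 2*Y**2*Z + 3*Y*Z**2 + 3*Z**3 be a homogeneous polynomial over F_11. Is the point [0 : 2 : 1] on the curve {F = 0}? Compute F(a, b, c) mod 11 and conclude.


F(0,2,1) ≡ 9 (mod 11); P is NOT on the curve.

Evaluate F(0, 2, 1) term-by-term (mod 11).
  X**3 ↦ 1·0·1·1 = 0
  2*X*Y**2 ↦ 2·0·4·1 = 0
  2*X*Y*Z ↦ 2·0·2·1 = 0
  -3*X*Z**2 ↦ -3·0·1·1 = 0
  -Y**3 ↦ -1·1·8·1 = -8
  2*Y**2*Z ↦ 2·1·4·1 = 8
  3*Y*Z**2 ↦ 3·1·2·1 = 6
  3*Z**3 ↦ 3·1·1·1 = 3
Sum: F(0, 2, 1) = (0) + (0) + (0) + (0) + (-8) + (8) + (6) + (3) = 9.
Reducing mod 11: 9 ≡ 9 (mod 11).
Since F(a, b, c) ≡ 9 ≠ 0 (mod 11), P does NOT lie on the curve.


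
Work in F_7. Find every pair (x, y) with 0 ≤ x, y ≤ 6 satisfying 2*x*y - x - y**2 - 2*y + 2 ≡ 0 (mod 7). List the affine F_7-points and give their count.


Affine F_7-points: {(1, 1), (1, 6), (2, 0), (2, 2), (4, 3), (6, 5)}; count = 6.

For each of the 49 pairs (x, y) ∈ F_7², evaluate f(x, y) mod 7. Record the zeros.
  x = 0: [0↦2, 1↦6, 2↦1, 3↦1, 4↦6, 5↦2, 6↦3]  zeros at y ∈ ∅
  x = 1: [0↦1, 1↦0, 2↦4, 3↦6, 4↦6, 5↦4, 6↦0]  zeros at y ∈ {1, 6}
  x = 2: [0↦0, 1↦1, 2↦0, 3↦4, 4↦6, 5↦6, 6↦4]  zeros at y ∈ {0, 2}
  x = 3: [0↦6, 1↦2, 2↦3, 3↦2, 4↦6, 5↦1, 6↦1]  zeros at y ∈ ∅
  x = 4: [0↦5, 1↦3, 2↦6, 3↦0, 4↦6, 5↦3, 6↦5]  zeros at y ∈ {3}
  x = 5: [0↦4, 1↦4, 2↦2, 3↦5, 4↦6, 5↦5, 6↦2]  zeros at y ∈ ∅
  x = 6: [0↦3, 1↦5, 2↦5, 3↦3, 4↦6, 5↦0, 6↦6]  zeros at y ∈ {5}
Collecting zeros: affine points = {(1, 1), (1, 6), (2, 0), (2, 2), (4, 3), (6, 5)}.
Total count |C(F_7)_aff| = 6.


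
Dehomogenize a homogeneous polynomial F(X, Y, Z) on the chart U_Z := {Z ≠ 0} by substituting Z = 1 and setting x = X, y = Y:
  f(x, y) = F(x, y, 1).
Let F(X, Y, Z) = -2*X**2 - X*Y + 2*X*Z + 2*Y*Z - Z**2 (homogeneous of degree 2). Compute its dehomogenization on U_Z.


f(x, y) = -2*x**2 - x*y + 2*x + 2*y - 1

On U_Z we set Z = 1. Each monomial c·X^i·Y^j·Z^k in F becomes c·x^i·y^j·1^k = c·x^i·y^j.
Substituting Z = 1: F(X, Y, 1) = -2*x**2 - x*y + 2*x + 2*y - 1.
Note: deg(f) ≤ deg(F) = 2; strict inequality happens when F is divisible by Z (lost terms).


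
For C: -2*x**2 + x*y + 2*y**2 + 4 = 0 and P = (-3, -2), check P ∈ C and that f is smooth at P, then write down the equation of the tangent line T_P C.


Tangent line at P: 10*x - 11*y + 8 = 0.

Step 1: f(-3, -2) = 0, so P lies on C.
Step 2: partial derivatives
  f_x(x, y) = -4*x + y, f_y(x, y) = x + 4*y.
  f_x(P) = 10, f_y(P) = -11 (gradient nonzero, so P is smooth).
Step 3: tangent line at P: 10·(x − -3) + -11·(y − -2) = 0.
Expanding: 10*x - 11*y + 8 = 0.


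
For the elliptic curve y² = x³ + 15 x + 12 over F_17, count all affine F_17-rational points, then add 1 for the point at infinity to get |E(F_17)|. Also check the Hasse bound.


Affine points = {(2, 4), (2, 13), (3, 4), (3, 13), (4, 0), (5, 5), (5, 12), (7, 1), (7, 16), (8, 7), (8, 10), (9, 3), (9, 14), (12, 4), (12, 13), (14, 5), (14, 12), (15, 5), (15, 12), (16, 8), (16, 9)}; affine count = 21; |E(F_17)| = 22.

Discriminant check: Δ ∝ 4a³ + 27b² = 4·15³ + 27·12² = 4·3375 + 27·144 ≡ 14 (mod 17). Nonzero ⇒ E is nonsingular.
For each x ∈ F_17, compute rhs = x³ + 15·x + 12 mod 17, then count y ∈ F_17 with y² ≡ rhs.
  x = 0: rhs = 12, matching y values: none (0 points).
  x = 1: rhs = 11, matching y values: none (0 points).
  x = 2: rhs = 16, matching y values: 4, 13 (2 points).
  x = 3: rhs = 16, matching y values: 4, 13 (2 points).
  x = 4: rhs = 0, matching y values: 0 (1 points).
  x = 5: rhs = 8, matching y values: 5, 12 (2 points).
  x = 6: rhs = 12, matching y values: none (0 points).
  x = 7: rhs = 1, matching y values: 1, 16 (2 points).
  x = 8: rhs = 15, matching y values: 7, 10 (2 points).
  x = 9: rhs = 9, matching y values: 3, 14 (2 points).
  x = 10: rhs = 6, matching y values: none (0 points).
  x = 11: rhs = 12, matching y values: none (0 points).
  x = 12: rhs = 16, matching y values: 4, 13 (2 points).
  x = 13: rhs = 7, matching y values: none (0 points).
  x = 14: rhs = 8, matching y values: 5, 12 (2 points).
  x = 15: rhs = 8, matching y values: 5, 12 (2 points).
  x = 16: rhs = 13, matching y values: 8, 9 (2 points).
Total affine count: 21.
Full point count |E(F_17)| = 21 + 1 = 22.
Hasse bound: |22 − (17+1)| = |4| = 4 ≤ 2√17 ≈ 8.2462 ✓.


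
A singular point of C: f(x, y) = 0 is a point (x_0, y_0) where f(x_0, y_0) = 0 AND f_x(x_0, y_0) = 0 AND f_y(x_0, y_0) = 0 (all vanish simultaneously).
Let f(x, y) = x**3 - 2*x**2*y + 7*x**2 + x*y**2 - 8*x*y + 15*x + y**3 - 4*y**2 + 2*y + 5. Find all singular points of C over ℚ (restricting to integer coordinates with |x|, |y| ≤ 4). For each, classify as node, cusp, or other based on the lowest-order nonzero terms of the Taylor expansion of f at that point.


Singular points: {(-1, 2)}; classification: cusp.

Compute partial derivatives:
  f_x = 3*x**2 - 4*x*y + 14*x + y**2 - 8*y + 15.
  f_y = -2*x**2 + 2*x*y - 8*x + 3*y**2 - 8*y + 2.
Scan x_0 ∈ {−4, ..., 4}. For each x_0, f_y(x_0, y) is a polynomial in y; find its integer roots y ∈ {−4, ..., 4}, then test f_x and f at those candidates.
  x = -4: f_y(-4, y) = 3*y**2 - 16*y + 2; no integer root y with |y| ≤ 4.
  x = -3: f_y(-3, y) = 3*y**2 - 14*y + 8; vanishes at y ∈ {4}. (-3, 4): f_x = 32 ≠ 0.
  x = -2: f_y(-2, y) = 3*y**2 - 12*y + 10; no integer root y with |y| ≤ 4.
  x = -1: f_y(-1, y) = 3*y**2 - 10*y + 8; vanishes at y ∈ {2}. (-1, 2): f_x = 0, f = 0 — SINGULAR.
  x = 0: f_y(0, y) = 3*y**2 - 8*y + 2; no integer root y with |y| ≤ 4.
  x = 1: f_y(1, y) = 3*y**2 - 6*y - 8; no integer root y with |y| ≤ 4.
  x = 2: f_y(2, y) = 3*y**2 - 4*y - 22; no integer root y with |y| ≤ 4.
  x = 3: f_y(3, y) = 3*y**2 - 2*y - 40; vanishes at y ∈ {4}. (3, 4): f_x = 20 ≠ 0.
  x = 4: f_y(4, y) = 3*y**2 - 62; no integer root y with |y| ≤ 4.
Only singular point on the grid: (-1, 2).
Classify: substitute x = -1 + u, y = 2 + v and expand: f = u**3 - 2*u**2*v + u*v**2 + v**3 + v**2.
No constant or linear terms (consistent with a singular point). Quadratic part: v**2. Cubic part: u**3 - 2*u**2*v + u*v**2 + v**3.
The quadratic part v**2 is a perfect square, so there is a single (double) tangent line v = 0, i.e. y = 2. Restricting the cubic part to that line (v = 0) leaves u**3 ≠ 0, so f is not divisible by v and the branch is v² ≈ -u**3 to lowest order — this is a cusp.
Classification: cusp.


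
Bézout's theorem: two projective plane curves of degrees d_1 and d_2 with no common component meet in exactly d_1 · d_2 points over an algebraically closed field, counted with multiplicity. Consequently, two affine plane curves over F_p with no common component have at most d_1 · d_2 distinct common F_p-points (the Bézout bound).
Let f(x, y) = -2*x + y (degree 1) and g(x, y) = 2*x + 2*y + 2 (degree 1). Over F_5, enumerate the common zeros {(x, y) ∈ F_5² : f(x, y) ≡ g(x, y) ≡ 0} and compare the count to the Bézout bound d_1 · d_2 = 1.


Common zeros: {(3, 1)}; count = 1; Bézout bound = 1.

deg(f) = 1, deg(g) = 1, so Bézout bound = 1.
Scan x ∈ F_5. For each x, list the y ∈ F_5 with f(x, y) ≡ 0 and those with g(x, y) ≡ 0 (mod 5); the common zeros in that column are the intersection.
  x = 0: f ≡ 0 at y ∈ {0}; g ≡ 0 at y ∈ {4}; common: ∅.
  x = 1: f ≡ 0 at y ∈ {2}; g ≡ 0 at y ∈ {3}; common: ∅.
  x = 2: f ≡ 0 at y ∈ {4}; g ≡ 0 at y ∈ {2}; common: ∅.
  x = 3: f ≡ 0 at y ∈ {1}; g ≡ 0 at y ∈ {1}; common: {1}.
  x = 4: f ≡ 0 at y ∈ {3}; g ≡ 0 at y ∈ {0}; common: ∅.
Collecting: common zeros = {(3, 1)}, so the count is 1.
Comparison with the Bézout bound: 1 ≤ 1 = deg(f)·deg(g), as expected for curves with no common component (the bound is attained).


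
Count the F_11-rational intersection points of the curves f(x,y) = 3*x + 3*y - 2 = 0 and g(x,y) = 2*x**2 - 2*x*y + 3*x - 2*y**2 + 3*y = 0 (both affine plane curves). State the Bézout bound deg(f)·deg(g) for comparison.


Common zeros: ∅; count = 0; Bézout bound = 2.

deg(f) = 1, deg(g) = 2, so Bézout bound = 2.
Scan x ∈ F_11. For each x, list the y ∈ F_11 with f(x, y) ≡ 0 and those with g(x, y) ≡ 0 (mod 11); the common zeros in that column are the intersection.
  x = 0: f ≡ 0 at y ∈ {8}; g ≡ 0 at y ∈ {0, 7}; common: ∅.
  x = 1: f ≡ 0 at y ∈ {7}; g ≡ 0 at y ∈ ∅; common: ∅.
  x = 2: f ≡ 0 at y ∈ {6}; g ≡ 0 at y ∈ {1, 4}; common: ∅.
  x = 3: f ≡ 0 at y ∈ {5}; g ≡ 0 at y ∈ {1, 3}; common: ∅.
  x = 4: f ≡ 0 at y ∈ {4}; g ≡ 0 at y ∈ {0, 3}; common: ∅.
  x = 5: f ≡ 0 at y ∈ {3}; g ≡ 0 at y ∈ ∅; common: ∅.
  x = 6: f ≡ 0 at y ∈ {2}; g ≡ 0 at y ∈ {4, 8}; common: ∅.
  x = 7: f ≡ 0 at y ∈ {1}; g ≡ 0 at y ∈ ∅; common: ∅.
  x = 8: f ≡ 0 at y ∈ {0}; g ≡ 0 at y ∈ ∅; common: ∅.
  x = 9: f ≡ 0 at y ∈ {10}; g ≡ 0 at y ∈ ∅; common: ∅.
  x = 10: f ≡ 0 at y ∈ {9}; g ≡ 0 at y ∈ ∅; common: ∅.
Collecting: common zeros = ∅, so the count is 0.
Comparison with the Bézout bound: 0 ≤ 2 = deg(f)·deg(g), as expected for curves with no common component (the affine F_11-count falls short of the bound because intersections may lie at infinity, over extension fields, or carry multiplicity).


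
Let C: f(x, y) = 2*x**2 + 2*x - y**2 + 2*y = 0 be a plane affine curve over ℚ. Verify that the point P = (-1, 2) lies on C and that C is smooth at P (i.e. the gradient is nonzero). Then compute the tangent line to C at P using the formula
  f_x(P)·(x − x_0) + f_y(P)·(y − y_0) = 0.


Tangent line at P: -2*x - 2*y + 2 = 0.

Step 1: f(-1, 2) = 0, so P lies on C.
Step 2: partial derivatives
  f_x(x, y) = 4*x + 2, f_y(x, y) = 2 - 2*y.
  f_x(P) = -2, f_y(P) = -2 (gradient nonzero, so P is smooth).
Step 3: tangent line at P: -2·(x − -1) + -2·(y − 2) = 0.
Expanding: -2*x - 2*y + 2 = 0.


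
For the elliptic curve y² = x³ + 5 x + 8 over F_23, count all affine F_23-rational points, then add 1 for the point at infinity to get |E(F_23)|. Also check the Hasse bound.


Affine points = {(0, 10), (0, 13), (2, 7), (2, 16), (3, 2), (3, 21), (4, 0), (6, 1), (6, 22), (7, 8), (7, 15), (8, 10), (8, 13), (9, 0), (10, 0), (12, 5), (12, 18), (13, 4), (13, 19), (14, 4), (14, 19), (15, 10), (15, 13), (19, 4), (19, 19), (20, 9), (20, 14), (21, 6), (21, 17), (22, 5), (22, 18)}; affine count = 31; |E(F_23)| = 32.

Discriminant check: Δ ∝ 4a³ + 27b² = 4·5³ + 27·8² = 4·125 + 27·64 ≡ 20 (mod 23). Nonzero ⇒ E is nonsingular.
For each x ∈ F_23, compute rhs = x³ + 5·x + 8 mod 23, then count y ∈ F_23 with y² ≡ rhs.
  x = 0: rhs = 8, matching y values: 10, 13 (2 points).
  x = 1: rhs = 14, matching y values: none (0 points).
  x = 2: rhs = 3, matching y values: 7, 16 (2 points).
  x = 3: rhs = 4, matching y values: 2, 21 (2 points).
  x = 4: rhs = 0, matching y values: 0 (1 points).
  x = 5: rhs = 20, matching y values: none (0 points).
  x = 6: rhs = 1, matching y values: 1, 22 (2 points).
  x = 7: rhs = 18, matching y values: 8, 15 (2 points).
  x = 8: rhs = 8, matching y values: 10, 13 (2 points).
  x = 9: rhs = 0, matching y values: 0 (1 points).
  x = 10: rhs = 0, matching y values: 0 (1 points).
  x = 11: rhs = 14, matching y values: none (0 points).
  x = 12: rhs = 2, matching y values: 5, 18 (2 points).
  x = 13: rhs = 16, matching y values: 4, 19 (2 points).
  x = 14: rhs = 16, matching y values: 4, 19 (2 points).
  x = 15: rhs = 8, matching y values: 10, 13 (2 points).
  x = 16: rhs = 21, matching y values: none (0 points).
  x = 17: rhs = 15, matching y values: none (0 points).
  x = 18: rhs = 19, matching y values: none (0 points).
  x = 19: rhs = 16, matching y values: 4, 19 (2 points).
  x = 20: rhs = 12, matching y values: 9, 14 (2 points).
  x = 21: rhs = 13, matching y values: 6, 17 (2 points).
  x = 22: rhs = 2, matching y values: 5, 18 (2 points).
Total affine count: 31.
Full point count |E(F_23)| = 31 + 1 = 32.
Hasse bound: |32 − (23+1)| = |8| = 8 ≤ 2√23 ≈ 9.5917 ✓.


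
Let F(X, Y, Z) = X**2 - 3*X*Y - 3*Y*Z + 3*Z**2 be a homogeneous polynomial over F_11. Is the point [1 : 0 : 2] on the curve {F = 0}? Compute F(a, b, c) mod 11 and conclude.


F(1,0,2) ≡ 2 (mod 11); P is NOT on the curve.

Evaluate F(1, 0, 2) term-by-term (mod 11).
  X**2 ↦ 1·1·1·1 = 1
  -3*X*Y ↦ -3·1·0·1 = 0
  -3*Y*Z ↦ -3·1·0·2 = 0
  3*Z**2 ↦ 3·1·1·4 = 12
Sum: F(1, 0, 2) = (1) + (0) + (0) + (12) = 13.
Reducing mod 11: 13 ≡ 2 (mod 11).
Since F(a, b, c) ≡ 2 ≠ 0 (mod 11), P does NOT lie on the curve.


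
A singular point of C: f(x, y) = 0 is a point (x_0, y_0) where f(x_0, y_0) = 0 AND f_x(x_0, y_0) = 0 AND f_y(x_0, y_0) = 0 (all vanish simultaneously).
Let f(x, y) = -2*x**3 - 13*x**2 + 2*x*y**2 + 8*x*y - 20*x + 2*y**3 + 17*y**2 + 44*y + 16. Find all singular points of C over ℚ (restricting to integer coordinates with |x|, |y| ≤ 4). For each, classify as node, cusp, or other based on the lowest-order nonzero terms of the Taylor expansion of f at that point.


Singular points: {(-2, -2)}; classification: node.

Compute partial derivatives:
  f_x = -6*x**2 - 26*x + 2*y**2 + 8*y - 20.
  f_y = 4*x*y + 8*x + 6*y**2 + 34*y + 44.
Scan x_0 ∈ {−4, ..., 4}. For each x_0, f_y(x_0, y) is a polynomial in y; find its integer roots y ∈ {−4, ..., 4}, then test f_x and f at those candidates.
  x = -4: f_y(-4, y) = 6*y**2 + 18*y + 12; vanishes at y ∈ {-2, -1}. (-4, -2): f_x = -20 ≠ 0; (-4, -1): f_x = -18 ≠ 0.
  x = -3: f_y(-3, y) = 6*y**2 + 22*y + 20; vanishes at y ∈ {-2}. (-3, -2): f_x = -4 ≠ 0.
  x = -2: f_y(-2, y) = 6*y**2 + 26*y + 28; vanishes at y ∈ {-2}. (-2, -2): f_x = 0, f = 0 — SINGULAR.
  x = -1: f_y(-1, y) = 6*y**2 + 30*y + 36; vanishes at y ∈ {-3, -2}. (-1, -3): f_x = -6 ≠ 0; (-1, -2): f_x = -8 ≠ 0.
  x = 0: f_y(0, y) = 6*y**2 + 34*y + 44; vanishes at y ∈ {-2}. (0, -2): f_x = -28 ≠ 0.
  x = 1: f_y(1, y) = 6*y**2 + 38*y + 52; vanishes at y ∈ {-2}. (1, -2): f_x = -60 ≠ 0.
  x = 2: f_y(2, y) = 6*y**2 + 42*y + 60; vanishes at y ∈ {-2}. (2, -2): f_x = -104 ≠ 0.
  x = 3: f_y(3, y) = 6*y**2 + 46*y + 68; vanishes at y ∈ {-2}. (3, -2): f_x = -160 ≠ 0.
  x = 4: f_y(4, y) = 6*y**2 + 50*y + 76; vanishes at y ∈ {-2}. (4, -2): f_x = -228 ≠ 0.
Only singular point on the grid: (-2, -2).
Classify: substitute x = -2 + u, y = -2 + v and expand: f = -2*u**3 - u**2 + 2*u*v**2 + 2*v**3 + v**2.
No constant or linear terms (consistent with a singular point). Quadratic part: -u**2 + v**2. Cubic part: -2*u**3 + 2*u*v**2 + 2*v**3.
The quadratic part v**2 - u**2 = (v − u)(v + u) splits into two distinct linear factors, so there are two distinct tangent lines y − -2 = ±(x − -2) — this is a node (ordinary double point).
Classification: node.


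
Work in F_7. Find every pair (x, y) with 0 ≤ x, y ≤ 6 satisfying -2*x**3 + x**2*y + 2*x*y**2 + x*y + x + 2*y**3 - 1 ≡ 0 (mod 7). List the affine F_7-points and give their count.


Affine F_7-points: {(1, 5), (6, 0), (6, 1)}; count = 3.

For each of the 49 pairs (x, y) ∈ F_7², evaluate f(x, y) mod 7. Record the zeros.
  x = 0: [0↦6, 1↦1, 2↦1, 3↦4, 4↦1, 5↦4, 6↦4]  zeros at y ∈ ∅
  x = 1: [0↦5, 1↦4, 2↦5, 3↦6, 4↦5, 5↦0, 6↦3]  zeros at y ∈ {5}
  x = 2: [0↦6, 1↦4, 2↦1, 3↦2, 4↦5, 5↦1, 6↦2]  zeros at y ∈ ∅
  x = 3: [0↦4, 1↦3, 2↦5, 3↦1, 4↦3, 5↦2, 6↦3]  zeros at y ∈ ∅
  x = 4: [0↦1, 1↦3, 2↦5, 3↦5, 4↦1, 5↦5, 6↦1]  zeros at y ∈ ∅
  x = 5: [0↦6, 1↦6, 2↦3, 3↦2, 4↦1, 5↦5, 6↦5]  zeros at y ∈ ∅
  x = 6: [0↦0, 1↦0, 2↦1, 3↦1, 4↦5, 5↦4, 6↦3]  zeros at y ∈ {0, 1}
Collecting zeros: affine points = {(1, 5), (6, 0), (6, 1)}.
Total count |C(F_7)_aff| = 3.


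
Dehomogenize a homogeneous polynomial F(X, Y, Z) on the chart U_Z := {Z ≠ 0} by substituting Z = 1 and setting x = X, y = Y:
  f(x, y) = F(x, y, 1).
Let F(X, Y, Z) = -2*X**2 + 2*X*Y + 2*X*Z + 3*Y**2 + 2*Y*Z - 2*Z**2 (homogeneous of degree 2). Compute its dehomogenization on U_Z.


f(x, y) = -2*x**2 + 2*x*y + 2*x + 3*y**2 + 2*y - 2

On U_Z we set Z = 1. Each monomial c·X^i·Y^j·Z^k in F becomes c·x^i·y^j·1^k = c·x^i·y^j.
Substituting Z = 1: F(X, Y, 1) = -2*x**2 + 2*x*y + 2*x + 3*y**2 + 2*y - 2.
Note: deg(f) ≤ deg(F) = 2; strict inequality happens when F is divisible by Z (lost terms).


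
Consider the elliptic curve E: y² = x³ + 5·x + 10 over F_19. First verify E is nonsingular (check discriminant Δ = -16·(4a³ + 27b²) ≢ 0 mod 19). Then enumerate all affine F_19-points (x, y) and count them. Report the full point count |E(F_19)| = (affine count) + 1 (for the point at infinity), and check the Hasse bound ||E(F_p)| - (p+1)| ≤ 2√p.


Affine points = {(1, 4), (1, 15), (2, 3), (2, 16), (6, 3), (6, 16), (8, 7), (8, 12), (9, 9), (9, 10), (11, 3), (11, 16), (13, 7), (13, 12), (16, 5), (16, 14), (17, 7), (17, 12), (18, 2), (18, 17)}; affine count = 20; |E(F_19)| = 21.

Discriminant check: Δ ∝ 4a³ + 27b² = 4·5³ + 27·10² = 4·125 + 27·100 ≡ 8 (mod 19). Nonzero ⇒ E is nonsingular.
For each x ∈ F_19, compute rhs = x³ + 5·x + 10 mod 19, then count y ∈ F_19 with y² ≡ rhs.
  x = 0: rhs = 10, matching y values: none (0 points).
  x = 1: rhs = 16, matching y values: 4, 15 (2 points).
  x = 2: rhs = 9, matching y values: 3, 16 (2 points).
  x = 3: rhs = 14, matching y values: none (0 points).
  x = 4: rhs = 18, matching y values: none (0 points).
  x = 5: rhs = 8, matching y values: none (0 points).
  x = 6: rhs = 9, matching y values: 3, 16 (2 points).
  x = 7: rhs = 8, matching y values: none (0 points).
  x = 8: rhs = 11, matching y values: 7, 12 (2 points).
  x = 9: rhs = 5, matching y values: 9, 10 (2 points).
  x = 10: rhs = 15, matching y values: none (0 points).
  x = 11: rhs = 9, matching y values: 3, 16 (2 points).
  x = 12: rhs = 12, matching y values: none (0 points).
  x = 13: rhs = 11, matching y values: 7, 12 (2 points).
  x = 14: rhs = 12, matching y values: none (0 points).
  x = 15: rhs = 2, matching y values: none (0 points).
  x = 16: rhs = 6, matching y values: 5, 14 (2 points).
  x = 17: rhs = 11, matching y values: 7, 12 (2 points).
  x = 18: rhs = 4, matching y values: 2, 17 (2 points).
Total affine count: 20.
Full point count |E(F_19)| = 20 + 1 = 21.
Hasse bound: |21 − (19+1)| = |1| = 1 ≤ 2√19 ≈ 8.7178 ✓.


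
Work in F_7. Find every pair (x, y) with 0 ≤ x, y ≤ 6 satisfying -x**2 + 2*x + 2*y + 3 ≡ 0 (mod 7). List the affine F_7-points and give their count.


Affine F_7-points: {(0, 2), (1, 5), (2, 2), (3, 0), (4, 6), (5, 6), (6, 0)}; count = 7.

For each of the 49 pairs (x, y) ∈ F_7², evaluate f(x, y) mod 7. Record the zeros.
  x = 0: [0↦3, 1↦5, 2↦0, 3↦2, 4↦4, 5↦6, 6↦1]  zeros at y ∈ {2}
  x = 1: [0↦4, 1↦6, 2↦1, 3↦3, 4↦5, 5↦0, 6↦2]  zeros at y ∈ {5}
  x = 2: [0↦3, 1↦5, 2↦0, 3↦2, 4↦4, 5↦6, 6↦1]  zeros at y ∈ {2}
  x = 3: [0↦0, 1↦2, 2↦4, 3↦6, 4↦1, 5↦3, 6↦5]  zeros at y ∈ {0}
  x = 4: [0↦2, 1↦4, 2↦6, 3↦1, 4↦3, 5↦5, 6↦0]  zeros at y ∈ {6}
  x = 5: [0↦2, 1↦4, 2↦6, 3↦1, 4↦3, 5↦5, 6↦0]  zeros at y ∈ {6}
  x = 6: [0↦0, 1↦2, 2↦4, 3↦6, 4↦1, 5↦3, 6↦5]  zeros at y ∈ {0}
Collecting zeros: affine points = {(0, 2), (1, 5), (2, 2), (3, 0), (4, 6), (5, 6), (6, 0)}.
Total count |C(F_7)_aff| = 7.


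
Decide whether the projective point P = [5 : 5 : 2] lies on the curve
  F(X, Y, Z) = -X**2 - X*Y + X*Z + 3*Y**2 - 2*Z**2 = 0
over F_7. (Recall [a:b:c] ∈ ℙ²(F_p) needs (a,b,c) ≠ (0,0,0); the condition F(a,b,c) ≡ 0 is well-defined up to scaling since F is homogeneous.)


F(5,5,2) ≡ 6 (mod 7); P is NOT on the curve.

Evaluate F(5, 5, 2) term-by-term (mod 7).
  -X**2 ↦ -1·25·1·1 = -25
  -X*Y ↦ -1·5·5·1 = -25
  X*Z ↦ 1·5·1·2 = 10
  3*Y**2 ↦ 3·1·25·1 = 75
  -2*Z**2 ↦ -2·1·1·4 = -8
Sum: F(5, 5, 2) = (-25) + (-25) + (10) + (75) + (-8) = 27.
Reducing mod 7: 27 ≡ 6 (mod 7).
Since F(a, b, c) ≡ 6 ≠ 0 (mod 7), P does NOT lie on the curve.


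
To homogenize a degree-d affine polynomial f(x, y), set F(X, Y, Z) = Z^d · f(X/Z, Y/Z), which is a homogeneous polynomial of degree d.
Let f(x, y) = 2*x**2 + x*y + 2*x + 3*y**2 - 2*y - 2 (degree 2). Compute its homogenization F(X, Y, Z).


F(X, Y, Z) = 2*X**2 + X*Y + 2*X*Z + 3*Y**2 - 2*Y*Z - 2*Z**2

deg(f) = 2.
Substitute x = X/Z, y = Y/Z into f, then multiply by Z^2.
  monomial 2·x^2·y^0 ↦ 2·X^2·Y^0·Z^0.
  monomial 1·x^1·y^1 ↦ 1·X^1·Y^1·Z^0.
  monomial 2·x^1·y^0 ↦ 2·X^1·Y^0·Z^1.
  monomial 3·x^0·y^2 ↦ 3·X^0·Y^2·Z^0.
  monomial -2·x^0·y^1 ↦ -2·X^0·Y^1·Z^1.
  monomial -2·x^0·y^0 ↦ -2·X^0·Y^0·Z^2.
Collecting: F(X, Y, Z) = 2*X**2 + X*Y + 2*X*Z + 3*Y**2 - 2*Y*Z - 2*Z**2.


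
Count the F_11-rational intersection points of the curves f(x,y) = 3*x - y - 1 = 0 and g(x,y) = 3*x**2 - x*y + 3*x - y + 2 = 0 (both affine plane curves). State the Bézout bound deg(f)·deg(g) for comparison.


Common zeros: {(8, 1)}; count = 1; Bézout bound = 2.

deg(f) = 1, deg(g) = 2, so Bézout bound = 2.
Scan x ∈ F_11. For each x, list the y ∈ F_11 with f(x, y) ≡ 0 and those with g(x, y) ≡ 0 (mod 11); the common zeros in that column are the intersection.
  x = 0: f ≡ 0 at y ∈ {10}; g ≡ 0 at y ∈ {2}; common: ∅.
  x = 1: f ≡ 0 at y ∈ {2}; g ≡ 0 at y ∈ {4}; common: ∅.
  x = 2: f ≡ 0 at y ∈ {5}; g ≡ 0 at y ∈ {3}; common: ∅.
  x = 3: f ≡ 0 at y ∈ {8}; g ≡ 0 at y ∈ {4}; common: ∅.
  x = 4: f ≡ 0 at y ∈ {0}; g ≡ 0 at y ∈ {8}; common: ∅.
  x = 5: f ≡ 0 at y ∈ {3}; g ≡ 0 at y ∈ {8}; common: ∅.
  x = 6: f ≡ 0 at y ∈ {6}; g ≡ 0 at y ∈ {1}; common: ∅.
  x = 7: f ≡ 0 at y ∈ {9}; g ≡ 0 at y ∈ {2}; common: ∅.
  x = 8: f ≡ 0 at y ∈ {1}; g ≡ 0 at y ∈ {1}; common: {1}.
  x = 9: f ≡ 0 at y ∈ {4}; g ≡ 0 at y ∈ {3}; common: ∅.
  x = 10: f ≡ 0 at y ∈ {7}; g ≡ 0 at y ∈ ∅; common: ∅.
Collecting: common zeros = {(8, 1)}, so the count is 1.
Comparison with the Bézout bound: 1 ≤ 2 = deg(f)·deg(g), as expected for curves with no common component (the affine F_11-count falls short of the bound because intersections may lie at infinity, over extension fields, or carry multiplicity).
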